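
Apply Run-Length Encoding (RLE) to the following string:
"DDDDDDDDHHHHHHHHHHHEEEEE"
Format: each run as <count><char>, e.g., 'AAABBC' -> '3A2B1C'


Scanning runs left to right:
  i=0: run of 'D' x 8 -> '8D'
  i=8: run of 'H' x 11 -> '11H'
  i=19: run of 'E' x 5 -> '5E'

RLE = 8D11H5E


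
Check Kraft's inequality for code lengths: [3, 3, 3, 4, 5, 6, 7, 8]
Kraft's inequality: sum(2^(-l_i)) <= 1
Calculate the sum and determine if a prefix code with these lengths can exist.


Sum = 2^(-3) + 2^(-3) + 2^(-3) + 2^(-4) + 2^(-5) + 2^(-6) + 2^(-7) + 2^(-8)
    = 0.125 + 0.125 + 0.125 + 0.0625 + 0.03125 + 0.015625 + 0.0078125 + 0.00390625
    = 127/256 = 0.49609375
Since 0.49609375 <= 1, Kraft's inequality IS satisfied.
A prefix code with these lengths CAN exist.

Kraft sum = 0.49609375. Satisfied.


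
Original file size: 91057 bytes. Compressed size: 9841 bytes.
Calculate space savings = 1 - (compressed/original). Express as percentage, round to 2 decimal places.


ratio = compressed/original = 9841/91057 = 0.108075
savings = 1 - ratio = 1 - 0.108075 = 0.891925
as a percentage: 0.891925 * 100 = 89.19%

Space savings = 1 - 9841/91057 = 89.19%


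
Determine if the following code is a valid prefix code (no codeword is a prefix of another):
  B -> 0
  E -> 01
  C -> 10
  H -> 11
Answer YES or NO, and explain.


Checking each pair (does one codeword prefix another?):
  B='0' vs E='01': prefix -- VIOLATION

NO -- this is NOT a valid prefix code. B (0) is a prefix of E (01).


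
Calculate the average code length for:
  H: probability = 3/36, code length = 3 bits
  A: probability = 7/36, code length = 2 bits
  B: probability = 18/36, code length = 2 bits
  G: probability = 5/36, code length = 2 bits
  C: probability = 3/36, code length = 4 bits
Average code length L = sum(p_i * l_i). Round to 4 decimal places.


Weighted contributions p_i * l_i:
  H: (3/36) * 3 = 9/36
  A: (7/36) * 2 = 14/36
  B: (18/36) * 2 = 36/36
  G: (5/36) * 2 = 10/36
  C: (3/36) * 4 = 12/36
Sum = (9 + 14 + 36 + 10 + 12)/36 = 81/36

L = 81/36 = 2.2500 bits/symbol


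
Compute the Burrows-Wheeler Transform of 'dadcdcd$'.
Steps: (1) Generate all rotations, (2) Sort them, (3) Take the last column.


Rotations (sorted):
  0: $dadcdcd -> last char: d
  1: adcdcd$d -> last char: d
  2: cd$dadcd -> last char: d
  3: cdcd$dad -> last char: d
  4: d$dadcdc -> last char: c
  5: dadcdcd$ -> last char: $
  6: dcd$dadc -> last char: c
  7: dcdcd$da -> last char: a


BWT = ddddc$ca


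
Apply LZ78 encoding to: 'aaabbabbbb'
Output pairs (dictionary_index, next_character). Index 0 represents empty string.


LZ78 encoding steps:
Dictionary: {0: ''}
Step 1: w='' (idx 0), next='a' -> output (0, 'a'), add 'a' as idx 1
Step 2: w='a' (idx 1), next='a' -> output (1, 'a'), add 'aa' as idx 2
Step 3: w='' (idx 0), next='b' -> output (0, 'b'), add 'b' as idx 3
Step 4: w='b' (idx 3), next='a' -> output (3, 'a'), add 'ba' as idx 4
Step 5: w='b' (idx 3), next='b' -> output (3, 'b'), add 'bb' as idx 5
Step 6: w='bb' (idx 5), end of input -> output (5, '')


Encoded: [(0, 'a'), (1, 'a'), (0, 'b'), (3, 'a'), (3, 'b'), (5, '')]


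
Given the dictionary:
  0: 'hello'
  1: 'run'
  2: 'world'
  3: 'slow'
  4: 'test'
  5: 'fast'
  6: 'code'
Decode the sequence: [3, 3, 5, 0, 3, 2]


Look up each index in the dictionary:
  3 -> 'slow'
  3 -> 'slow'
  5 -> 'fast'
  0 -> 'hello'
  3 -> 'slow'
  2 -> 'world'

Decoded: "slow slow fast hello slow world"


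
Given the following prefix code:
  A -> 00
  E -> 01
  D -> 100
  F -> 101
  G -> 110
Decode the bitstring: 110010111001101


Decoding step by step:
Bits 110 -> G
Bits 01 -> E
Bits 01 -> E
Bits 110 -> G
Bits 01 -> E
Bits 101 -> F


Decoded message: GEEGEF


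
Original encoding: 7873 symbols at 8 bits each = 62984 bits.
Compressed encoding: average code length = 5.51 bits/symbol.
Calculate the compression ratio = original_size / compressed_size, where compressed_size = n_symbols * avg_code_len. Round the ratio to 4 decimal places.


original_size = n_symbols * orig_bits = 7873 * 8 = 62984 bits
compressed_size = n_symbols * avg_code_len = 7873 * 5.51 = 43380.23 bits
ratio = original_size / compressed_size = 62984 / 43380.23 = 1.4519

Compression ratio = 1.4519


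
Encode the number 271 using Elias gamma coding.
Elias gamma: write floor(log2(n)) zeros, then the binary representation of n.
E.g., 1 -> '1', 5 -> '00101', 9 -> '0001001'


num_bits = floor(log2(271)) + 1 = 9
leading_zeros = num_bits - 1 = 8
binary(271) = 100001111

Elias gamma(271) = '00000000' + '100001111' = 00000000100001111 (17 bits)


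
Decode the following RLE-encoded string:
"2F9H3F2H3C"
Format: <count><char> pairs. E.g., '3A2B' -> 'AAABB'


Expanding each <count><char> pair:
  2F -> 'FF'
  9H -> 'HHHHHHHHH'
  3F -> 'FFF'
  2H -> 'HH'
  3C -> 'CCC'

Decoded = FFHHHHHHHHHFFFHHCCC


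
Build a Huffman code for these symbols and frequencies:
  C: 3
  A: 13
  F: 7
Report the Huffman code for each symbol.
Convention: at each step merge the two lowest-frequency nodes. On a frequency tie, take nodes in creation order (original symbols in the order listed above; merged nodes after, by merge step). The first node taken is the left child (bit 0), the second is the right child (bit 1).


Huffman tree construction:
Step 1: Merge C(3) + F(7) = 10
Step 2: Merge (C+F)(10) + A(13) = 23
Read each symbol's code off the tree from the root (left child = 0, right child = 1).

Codes:
  C: 00 (length 2)
  A: 1 (length 1)
  F: 01 (length 2)
Average code length: 33/23 = 1.4348 bits/symbol


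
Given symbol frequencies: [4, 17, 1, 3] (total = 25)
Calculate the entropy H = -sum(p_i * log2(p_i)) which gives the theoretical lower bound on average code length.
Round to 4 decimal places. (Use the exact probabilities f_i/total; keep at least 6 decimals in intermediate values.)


Per-symbol terms -p_i * log2(p_i) with p_i = f_i/25:
  p = 4/25 = 0.160000: log2(p) = -2.643856, -p*log2(p) = 0.423017
  p = 17/25 = 0.680000: log2(p) = -0.556393, -p*log2(p) = 0.378347
  p = 1/25 = 0.040000: log2(p) = -4.643856, -p*log2(p) = 0.185754
  p = 3/25 = 0.120000: log2(p) = -3.058894, -p*log2(p) = 0.367067
H = 0.423017 + 0.378347 + 0.185754 + 0.367067 = 1.354185

H = 1.3542 bits/symbol


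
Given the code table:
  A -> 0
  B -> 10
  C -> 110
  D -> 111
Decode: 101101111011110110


Decoding:
10 -> B
110 -> C
111 -> D
10 -> B
111 -> D
10 -> B
110 -> C


Result: BCDBDBC


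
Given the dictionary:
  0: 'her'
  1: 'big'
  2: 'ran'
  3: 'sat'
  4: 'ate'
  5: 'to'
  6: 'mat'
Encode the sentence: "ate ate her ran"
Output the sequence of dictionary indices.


Look up each word in the dictionary:
  'ate' -> 4
  'ate' -> 4
  'her' -> 0
  'ran' -> 2

Encoded: [4, 4, 0, 2]


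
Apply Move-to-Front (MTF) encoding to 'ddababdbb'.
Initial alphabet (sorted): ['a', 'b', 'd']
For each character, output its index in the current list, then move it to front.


MTF encoding:
'd': index 2 in ['a', 'b', 'd'] -> ['d', 'a', 'b']
'd': index 0 in ['d', 'a', 'b'] -> ['d', 'a', 'b']
'a': index 1 in ['d', 'a', 'b'] -> ['a', 'd', 'b']
'b': index 2 in ['a', 'd', 'b'] -> ['b', 'a', 'd']
'a': index 1 in ['b', 'a', 'd'] -> ['a', 'b', 'd']
'b': index 1 in ['a', 'b', 'd'] -> ['b', 'a', 'd']
'd': index 2 in ['b', 'a', 'd'] -> ['d', 'b', 'a']
'b': index 1 in ['d', 'b', 'a'] -> ['b', 'd', 'a']
'b': index 0 in ['b', 'd', 'a'] -> ['b', 'd', 'a']


Output: [2, 0, 1, 2, 1, 1, 2, 1, 0]


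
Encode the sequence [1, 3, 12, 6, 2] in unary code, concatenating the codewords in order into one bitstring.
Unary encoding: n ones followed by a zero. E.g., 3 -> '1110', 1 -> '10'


Encode each number as n ones followed by a terminating 0:
  1 -> 10 (2 bits)
  3 -> 1110 (4 bits)
  12 -> 1111111111110 (13 bits)
  6 -> 1111110 (7 bits)
  2 -> 110 (3 bits)
Total length = 2 + 4 + 13 + 7 + 3 = 29 bits.

Unary([1, 3, 12, 6, 2]) = 10111011111111111101111110110 (29 bits)


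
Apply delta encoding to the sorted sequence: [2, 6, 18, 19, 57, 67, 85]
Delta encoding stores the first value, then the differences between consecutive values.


First value: 2
Deltas:
  6 - 2 = 4
  18 - 6 = 12
  19 - 18 = 1
  57 - 19 = 38
  67 - 57 = 10
  85 - 67 = 18


Delta encoded: [2, 4, 12, 1, 38, 10, 18]


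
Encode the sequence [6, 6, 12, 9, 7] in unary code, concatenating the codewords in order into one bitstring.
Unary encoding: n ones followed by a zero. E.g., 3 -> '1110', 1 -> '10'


Encode each number as n ones followed by a terminating 0:
  6 -> 1111110 (7 bits)
  6 -> 1111110 (7 bits)
  12 -> 1111111111110 (13 bits)
  9 -> 1111111110 (10 bits)
  7 -> 11111110 (8 bits)
Total length = 7 + 7 + 13 + 10 + 8 = 45 bits.

Unary([6, 6, 12, 9, 7]) = 111111011111101111111111110111111111011111110 (45 bits)


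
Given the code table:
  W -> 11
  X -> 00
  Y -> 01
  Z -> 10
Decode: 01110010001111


Decoding:
01 -> Y
11 -> W
00 -> X
10 -> Z
00 -> X
11 -> W
11 -> W


Result: YWXZXWW


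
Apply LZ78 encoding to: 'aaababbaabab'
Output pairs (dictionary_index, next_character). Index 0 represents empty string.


LZ78 encoding steps:
Dictionary: {0: ''}
Step 1: w='' (idx 0), next='a' -> output (0, 'a'), add 'a' as idx 1
Step 2: w='a' (idx 1), next='a' -> output (1, 'a'), add 'aa' as idx 2
Step 3: w='' (idx 0), next='b' -> output (0, 'b'), add 'b' as idx 3
Step 4: w='a' (idx 1), next='b' -> output (1, 'b'), add 'ab' as idx 4
Step 5: w='b' (idx 3), next='a' -> output (3, 'a'), add 'ba' as idx 5
Step 6: w='ab' (idx 4), next='a' -> output (4, 'a'), add 'aba' as idx 6
Step 7: w='b' (idx 3), end of input -> output (3, '')


Encoded: [(0, 'a'), (1, 'a'), (0, 'b'), (1, 'b'), (3, 'a'), (4, 'a'), (3, '')]


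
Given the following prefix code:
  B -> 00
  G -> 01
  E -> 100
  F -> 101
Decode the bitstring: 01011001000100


Decoding step by step:
Bits 01 -> G
Bits 01 -> G
Bits 100 -> E
Bits 100 -> E
Bits 01 -> G
Bits 00 -> B


Decoded message: GGEEGB


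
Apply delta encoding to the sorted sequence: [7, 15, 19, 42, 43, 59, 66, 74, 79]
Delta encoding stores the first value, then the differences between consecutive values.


First value: 7
Deltas:
  15 - 7 = 8
  19 - 15 = 4
  42 - 19 = 23
  43 - 42 = 1
  59 - 43 = 16
  66 - 59 = 7
  74 - 66 = 8
  79 - 74 = 5


Delta encoded: [7, 8, 4, 23, 1, 16, 7, 8, 5]


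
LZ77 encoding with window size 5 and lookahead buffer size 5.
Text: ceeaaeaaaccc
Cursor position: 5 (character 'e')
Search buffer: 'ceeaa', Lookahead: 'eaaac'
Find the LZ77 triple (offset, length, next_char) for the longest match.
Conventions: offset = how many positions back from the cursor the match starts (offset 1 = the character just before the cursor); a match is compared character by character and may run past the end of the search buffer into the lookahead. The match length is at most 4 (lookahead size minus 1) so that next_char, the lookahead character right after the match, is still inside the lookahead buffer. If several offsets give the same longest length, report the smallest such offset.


Try each offset into the search buffer:
  offset=1 (pos 4, char 'a'): match length 0
  offset=2 (pos 3, char 'a'): match length 0
  offset=3 (pos 2, char 'e'): match length 3
  offset=4 (pos 1, char 'e'): match length 1
  offset=5 (pos 0, char 'c'): match length 0
Longest match has length 3 at offset 3.
next_char = character at position 5 + 3 = 8 -> 'a'

Best match: offset=3, length=3 (matching 'eaa' starting at position 2)
LZ77 triple: (3, 3, 'a')


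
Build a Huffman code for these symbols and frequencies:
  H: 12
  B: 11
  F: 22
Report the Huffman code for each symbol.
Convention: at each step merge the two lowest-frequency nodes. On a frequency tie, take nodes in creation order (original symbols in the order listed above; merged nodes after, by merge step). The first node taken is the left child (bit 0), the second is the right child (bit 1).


Huffman tree construction:
Step 1: Merge B(11) + H(12) = 23
Step 2: Merge F(22) + (B+H)(23) = 45
Read each symbol's code off the tree from the root (left child = 0, right child = 1).

Codes:
  H: 11 (length 2)
  B: 10 (length 2)
  F: 0 (length 1)
Average code length: 68/45 = 1.5111 bits/symbol


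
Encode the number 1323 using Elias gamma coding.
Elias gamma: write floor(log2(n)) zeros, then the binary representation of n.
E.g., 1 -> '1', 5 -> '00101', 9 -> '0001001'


num_bits = floor(log2(1323)) + 1 = 11
leading_zeros = num_bits - 1 = 10
binary(1323) = 10100101011

Elias gamma(1323) = '0000000000' + '10100101011' = 000000000010100101011 (21 bits)


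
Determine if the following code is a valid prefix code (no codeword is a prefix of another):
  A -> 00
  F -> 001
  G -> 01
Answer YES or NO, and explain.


Checking each pair (does one codeword prefix another?):
  A='00' vs F='001': prefix -- VIOLATION

NO -- this is NOT a valid prefix code. A (00) is a prefix of F (001).


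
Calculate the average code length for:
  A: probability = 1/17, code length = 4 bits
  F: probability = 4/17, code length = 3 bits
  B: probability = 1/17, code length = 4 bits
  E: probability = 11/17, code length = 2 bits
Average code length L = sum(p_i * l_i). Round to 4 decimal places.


Weighted contributions p_i * l_i:
  A: (1/17) * 4 = 4/17
  F: (4/17) * 3 = 12/17
  B: (1/17) * 4 = 4/17
  E: (11/17) * 2 = 22/17
Sum = (4 + 12 + 4 + 22)/17 = 42/17

L = 42/17 = 2.4706 bits/symbol


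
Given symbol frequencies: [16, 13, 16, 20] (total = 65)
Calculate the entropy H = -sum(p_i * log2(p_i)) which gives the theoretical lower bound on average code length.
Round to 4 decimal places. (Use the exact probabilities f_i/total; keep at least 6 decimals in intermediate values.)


Per-symbol terms -p_i * log2(p_i) with p_i = f_i/65:
  p = 16/65 = 0.246154: log2(p) = -2.022368, -p*log2(p) = 0.497814
  p = 13/65 = 0.200000: log2(p) = -2.321928, -p*log2(p) = 0.464386
  p = 16/65 = 0.246154: log2(p) = -2.022368, -p*log2(p) = 0.497814
  p = 20/65 = 0.307692: log2(p) = -1.700440, -p*log2(p) = 0.523212
H = 0.497814 + 0.464386 + 0.497814 + 0.523212 = 1.983226

H = 1.9832 bits/symbol


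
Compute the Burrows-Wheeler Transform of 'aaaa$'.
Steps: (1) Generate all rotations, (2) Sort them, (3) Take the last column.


Rotations (sorted):
  0: $aaaa -> last char: a
  1: a$aaa -> last char: a
  2: aa$aa -> last char: a
  3: aaa$a -> last char: a
  4: aaaa$ -> last char: $


BWT = aaaa$


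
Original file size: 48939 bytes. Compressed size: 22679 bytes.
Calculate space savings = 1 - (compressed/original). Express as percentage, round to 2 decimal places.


ratio = compressed/original = 22679/48939 = 0.463414
savings = 1 - ratio = 1 - 0.463414 = 0.536586
as a percentage: 0.536586 * 100 = 53.66%

Space savings = 1 - 22679/48939 = 53.66%


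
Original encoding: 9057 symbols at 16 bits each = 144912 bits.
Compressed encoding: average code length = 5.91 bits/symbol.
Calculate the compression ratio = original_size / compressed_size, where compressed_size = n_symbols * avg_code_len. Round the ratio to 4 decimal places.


original_size = n_symbols * orig_bits = 9057 * 16 = 144912 bits
compressed_size = n_symbols * avg_code_len = 9057 * 5.91 = 53526.87 bits
ratio = original_size / compressed_size = 144912 / 53526.87 = 2.7073

Compression ratio = 2.7073


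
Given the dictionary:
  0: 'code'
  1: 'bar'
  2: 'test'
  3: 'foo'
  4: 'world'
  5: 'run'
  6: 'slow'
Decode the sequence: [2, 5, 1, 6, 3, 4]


Look up each index in the dictionary:
  2 -> 'test'
  5 -> 'run'
  1 -> 'bar'
  6 -> 'slow'
  3 -> 'foo'
  4 -> 'world'

Decoded: "test run bar slow foo world"


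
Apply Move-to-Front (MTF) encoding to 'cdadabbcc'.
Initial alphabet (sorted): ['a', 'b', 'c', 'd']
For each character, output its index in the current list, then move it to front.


MTF encoding:
'c': index 2 in ['a', 'b', 'c', 'd'] -> ['c', 'a', 'b', 'd']
'd': index 3 in ['c', 'a', 'b', 'd'] -> ['d', 'c', 'a', 'b']
'a': index 2 in ['d', 'c', 'a', 'b'] -> ['a', 'd', 'c', 'b']
'd': index 1 in ['a', 'd', 'c', 'b'] -> ['d', 'a', 'c', 'b']
'a': index 1 in ['d', 'a', 'c', 'b'] -> ['a', 'd', 'c', 'b']
'b': index 3 in ['a', 'd', 'c', 'b'] -> ['b', 'a', 'd', 'c']
'b': index 0 in ['b', 'a', 'd', 'c'] -> ['b', 'a', 'd', 'c']
'c': index 3 in ['b', 'a', 'd', 'c'] -> ['c', 'b', 'a', 'd']
'c': index 0 in ['c', 'b', 'a', 'd'] -> ['c', 'b', 'a', 'd']


Output: [2, 3, 2, 1, 1, 3, 0, 3, 0]


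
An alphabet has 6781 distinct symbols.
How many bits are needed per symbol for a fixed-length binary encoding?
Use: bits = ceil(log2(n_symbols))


log2(6781) = 12.7273
Bracket: 2^12 = 4096 < 6781 <= 2^13 = 8192
So ceil(log2(6781)) = 13

bits = ceil(log2(6781)) = ceil(12.7273) = 13 bits


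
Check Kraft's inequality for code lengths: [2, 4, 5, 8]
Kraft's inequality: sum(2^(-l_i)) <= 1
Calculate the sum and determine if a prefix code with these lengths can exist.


Sum = 2^(-2) + 2^(-4) + 2^(-5) + 2^(-8)
    = 0.25 + 0.0625 + 0.03125 + 0.00390625
    = 89/256 = 0.34765625
Since 0.34765625 <= 1, Kraft's inequality IS satisfied.
A prefix code with these lengths CAN exist.

Kraft sum = 0.34765625. Satisfied.


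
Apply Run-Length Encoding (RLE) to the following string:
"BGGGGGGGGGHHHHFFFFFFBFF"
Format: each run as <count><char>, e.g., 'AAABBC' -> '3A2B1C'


Scanning runs left to right:
  i=0: run of 'B' x 1 -> '1B'
  i=1: run of 'G' x 9 -> '9G'
  i=10: run of 'H' x 4 -> '4H'
  i=14: run of 'F' x 6 -> '6F'
  i=20: run of 'B' x 1 -> '1B'
  i=21: run of 'F' x 2 -> '2F'

RLE = 1B9G4H6F1B2F


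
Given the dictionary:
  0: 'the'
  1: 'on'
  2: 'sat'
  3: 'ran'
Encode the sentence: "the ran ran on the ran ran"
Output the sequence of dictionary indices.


Look up each word in the dictionary:
  'the' -> 0
  'ran' -> 3
  'ran' -> 3
  'on' -> 1
  'the' -> 0
  'ran' -> 3
  'ran' -> 3

Encoded: [0, 3, 3, 1, 0, 3, 3]


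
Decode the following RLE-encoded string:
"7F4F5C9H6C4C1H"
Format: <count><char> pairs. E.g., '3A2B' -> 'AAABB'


Expanding each <count><char> pair:
  7F -> 'FFFFFFF'
  4F -> 'FFFF'
  5C -> 'CCCCC'
  9H -> 'HHHHHHHHH'
  6C -> 'CCCCCC'
  4C -> 'CCCC'
  1H -> 'H'

Decoded = FFFFFFFFFFFCCCCCHHHHHHHHHCCCCCCCCCCH


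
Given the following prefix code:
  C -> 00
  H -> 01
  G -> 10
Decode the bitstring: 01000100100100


Decoding step by step:
Bits 01 -> H
Bits 00 -> C
Bits 01 -> H
Bits 00 -> C
Bits 10 -> G
Bits 01 -> H
Bits 00 -> C


Decoded message: HCHCGHC


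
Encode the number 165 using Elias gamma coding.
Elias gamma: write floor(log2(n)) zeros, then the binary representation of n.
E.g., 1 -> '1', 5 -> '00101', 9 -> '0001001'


num_bits = floor(log2(165)) + 1 = 8
leading_zeros = num_bits - 1 = 7
binary(165) = 10100101

Elias gamma(165) = '0000000' + '10100101' = 000000010100101 (15 bits)


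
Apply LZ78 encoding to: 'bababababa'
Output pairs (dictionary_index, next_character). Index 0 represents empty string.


LZ78 encoding steps:
Dictionary: {0: ''}
Step 1: w='' (idx 0), next='b' -> output (0, 'b'), add 'b' as idx 1
Step 2: w='' (idx 0), next='a' -> output (0, 'a'), add 'a' as idx 2
Step 3: w='b' (idx 1), next='a' -> output (1, 'a'), add 'ba' as idx 3
Step 4: w='ba' (idx 3), next='b' -> output (3, 'b'), add 'bab' as idx 4
Step 5: w='a' (idx 2), next='b' -> output (2, 'b'), add 'ab' as idx 5
Step 6: w='a' (idx 2), end of input -> output (2, '')


Encoded: [(0, 'b'), (0, 'a'), (1, 'a'), (3, 'b'), (2, 'b'), (2, '')]


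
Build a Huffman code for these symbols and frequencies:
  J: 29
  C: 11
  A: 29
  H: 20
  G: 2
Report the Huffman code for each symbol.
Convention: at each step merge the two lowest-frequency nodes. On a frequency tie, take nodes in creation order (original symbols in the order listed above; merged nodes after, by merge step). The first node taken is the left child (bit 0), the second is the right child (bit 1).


Huffman tree construction:
Step 1: Merge G(2) + C(11) = 13
Step 2: Merge (G+C)(13) + H(20) = 33
Step 3: Merge J(29) + A(29) = 58
Step 4: Merge ((G+C)+H)(33) + (J+A)(58) = 91
Read each symbol's code off the tree from the root (left child = 0, right child = 1).

Codes:
  J: 10 (length 2)
  C: 001 (length 3)
  A: 11 (length 2)
  H: 01 (length 2)
  G: 000 (length 3)
Average code length: 195/91 = 2.1429 bits/symbol


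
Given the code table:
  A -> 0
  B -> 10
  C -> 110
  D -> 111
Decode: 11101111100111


Decoding:
111 -> D
0 -> A
111 -> D
110 -> C
0 -> A
111 -> D


Result: DADCAD


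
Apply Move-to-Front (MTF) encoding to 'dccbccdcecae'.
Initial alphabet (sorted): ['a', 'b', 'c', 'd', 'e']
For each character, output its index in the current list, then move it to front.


MTF encoding:
'd': index 3 in ['a', 'b', 'c', 'd', 'e'] -> ['d', 'a', 'b', 'c', 'e']
'c': index 3 in ['d', 'a', 'b', 'c', 'e'] -> ['c', 'd', 'a', 'b', 'e']
'c': index 0 in ['c', 'd', 'a', 'b', 'e'] -> ['c', 'd', 'a', 'b', 'e']
'b': index 3 in ['c', 'd', 'a', 'b', 'e'] -> ['b', 'c', 'd', 'a', 'e']
'c': index 1 in ['b', 'c', 'd', 'a', 'e'] -> ['c', 'b', 'd', 'a', 'e']
'c': index 0 in ['c', 'b', 'd', 'a', 'e'] -> ['c', 'b', 'd', 'a', 'e']
'd': index 2 in ['c', 'b', 'd', 'a', 'e'] -> ['d', 'c', 'b', 'a', 'e']
'c': index 1 in ['d', 'c', 'b', 'a', 'e'] -> ['c', 'd', 'b', 'a', 'e']
'e': index 4 in ['c', 'd', 'b', 'a', 'e'] -> ['e', 'c', 'd', 'b', 'a']
'c': index 1 in ['e', 'c', 'd', 'b', 'a'] -> ['c', 'e', 'd', 'b', 'a']
'a': index 4 in ['c', 'e', 'd', 'b', 'a'] -> ['a', 'c', 'e', 'd', 'b']
'e': index 2 in ['a', 'c', 'e', 'd', 'b'] -> ['e', 'a', 'c', 'd', 'b']


Output: [3, 3, 0, 3, 1, 0, 2, 1, 4, 1, 4, 2]


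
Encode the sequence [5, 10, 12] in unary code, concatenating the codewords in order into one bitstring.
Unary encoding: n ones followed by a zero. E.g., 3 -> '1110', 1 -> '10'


Encode each number as n ones followed by a terminating 0:
  5 -> 111110 (6 bits)
  10 -> 11111111110 (11 bits)
  12 -> 1111111111110 (13 bits)
Total length = 6 + 11 + 13 = 30 bits.

Unary([5, 10, 12]) = 111110111111111101111111111110 (30 bits)


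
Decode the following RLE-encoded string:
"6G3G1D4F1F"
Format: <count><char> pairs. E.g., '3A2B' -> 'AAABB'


Expanding each <count><char> pair:
  6G -> 'GGGGGG'
  3G -> 'GGG'
  1D -> 'D'
  4F -> 'FFFF'
  1F -> 'F'

Decoded = GGGGGGGGGDFFFFF


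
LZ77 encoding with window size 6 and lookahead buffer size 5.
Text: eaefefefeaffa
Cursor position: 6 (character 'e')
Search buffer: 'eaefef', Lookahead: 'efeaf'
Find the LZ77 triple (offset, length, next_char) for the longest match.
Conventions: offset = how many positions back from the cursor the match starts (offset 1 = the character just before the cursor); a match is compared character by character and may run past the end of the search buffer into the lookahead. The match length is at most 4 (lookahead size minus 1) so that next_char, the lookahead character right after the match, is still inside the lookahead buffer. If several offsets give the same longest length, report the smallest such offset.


Try each offset into the search buffer:
  offset=1 (pos 5, char 'f'): match length 0
  offset=2 (pos 4, char 'e'): match length 3
  offset=3 (pos 3, char 'f'): match length 0
  offset=4 (pos 2, char 'e'): match length 3
  offset=5 (pos 1, char 'a'): match length 0
  offset=6 (pos 0, char 'e'): match length 1
Longest match has length 3, found at offsets 2, 4; take the smallest, offset 2.
next_char = character at position 6 + 3 = 9 -> 'a'

Best match: offset=2, length=3 (matching 'efe' starting at position 4)
LZ77 triple: (2, 3, 'a')


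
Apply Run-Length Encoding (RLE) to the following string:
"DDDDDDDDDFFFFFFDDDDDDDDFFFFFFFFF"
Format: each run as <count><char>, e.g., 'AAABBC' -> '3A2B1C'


Scanning runs left to right:
  i=0: run of 'D' x 9 -> '9D'
  i=9: run of 'F' x 6 -> '6F'
  i=15: run of 'D' x 8 -> '8D'
  i=23: run of 'F' x 9 -> '9F'

RLE = 9D6F8D9F


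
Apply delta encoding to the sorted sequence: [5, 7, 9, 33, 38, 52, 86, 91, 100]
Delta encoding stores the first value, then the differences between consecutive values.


First value: 5
Deltas:
  7 - 5 = 2
  9 - 7 = 2
  33 - 9 = 24
  38 - 33 = 5
  52 - 38 = 14
  86 - 52 = 34
  91 - 86 = 5
  100 - 91 = 9


Delta encoded: [5, 2, 2, 24, 5, 14, 34, 5, 9]


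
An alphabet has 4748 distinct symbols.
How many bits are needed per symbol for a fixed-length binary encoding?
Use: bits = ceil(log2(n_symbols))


log2(4748) = 12.2131
Bracket: 2^12 = 4096 < 4748 <= 2^13 = 8192
So ceil(log2(4748)) = 13

bits = ceil(log2(4748)) = ceil(12.2131) = 13 bits


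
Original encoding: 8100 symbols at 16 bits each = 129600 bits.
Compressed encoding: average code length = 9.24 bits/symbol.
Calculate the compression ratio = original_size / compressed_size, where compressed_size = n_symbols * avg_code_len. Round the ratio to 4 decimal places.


original_size = n_symbols * orig_bits = 8100 * 16 = 129600 bits
compressed_size = n_symbols * avg_code_len = 8100 * 9.24 = 74844.0 bits
ratio = original_size / compressed_size = 129600 / 74844.0 = 1.7316

Compression ratio = 1.7316


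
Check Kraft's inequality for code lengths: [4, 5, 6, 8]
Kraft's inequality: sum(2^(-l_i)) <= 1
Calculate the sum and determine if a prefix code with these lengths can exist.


Sum = 2^(-4) + 2^(-5) + 2^(-6) + 2^(-8)
    = 0.0625 + 0.03125 + 0.015625 + 0.00390625
    = 29/256 = 0.11328125
Since 0.11328125 <= 1, Kraft's inequality IS satisfied.
A prefix code with these lengths CAN exist.

Kraft sum = 0.11328125. Satisfied.


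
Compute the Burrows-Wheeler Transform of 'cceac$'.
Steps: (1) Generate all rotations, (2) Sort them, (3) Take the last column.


Rotations (sorted):
  0: $cceac -> last char: c
  1: ac$cce -> last char: e
  2: c$ccea -> last char: a
  3: cceac$ -> last char: $
  4: ceac$c -> last char: c
  5: eac$cc -> last char: c


BWT = cea$cc


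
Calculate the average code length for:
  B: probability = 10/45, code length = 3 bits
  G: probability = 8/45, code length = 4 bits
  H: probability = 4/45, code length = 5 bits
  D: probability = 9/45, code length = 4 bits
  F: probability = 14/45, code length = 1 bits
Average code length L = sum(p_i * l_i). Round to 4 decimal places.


Weighted contributions p_i * l_i:
  B: (10/45) * 3 = 30/45
  G: (8/45) * 4 = 32/45
  H: (4/45) * 5 = 20/45
  D: (9/45) * 4 = 36/45
  F: (14/45) * 1 = 14/45
Sum = (30 + 32 + 20 + 36 + 14)/45 = 132/45

L = 132/45 = 2.9333 bits/symbol


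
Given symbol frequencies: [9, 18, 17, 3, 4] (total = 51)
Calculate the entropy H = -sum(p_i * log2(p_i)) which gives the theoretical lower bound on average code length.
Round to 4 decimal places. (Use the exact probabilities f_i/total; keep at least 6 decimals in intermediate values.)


Per-symbol terms -p_i * log2(p_i) with p_i = f_i/51:
  p = 9/51 = 0.176471: log2(p) = -2.502500, -p*log2(p) = 0.441618
  p = 18/51 = 0.352941: log2(p) = -1.502500, -p*log2(p) = 0.530294
  p = 17/51 = 0.333333: log2(p) = -1.584963, -p*log2(p) = 0.528321
  p = 3/51 = 0.058824: log2(p) = -4.087463, -p*log2(p) = 0.240439
  p = 4/51 = 0.078431: log2(p) = -3.672425, -p*log2(p) = 0.288033
H = 0.441618 + 0.530294 + 0.528321 + 0.240439 + 0.288033 = 2.028705

H = 2.0287 bits/symbol


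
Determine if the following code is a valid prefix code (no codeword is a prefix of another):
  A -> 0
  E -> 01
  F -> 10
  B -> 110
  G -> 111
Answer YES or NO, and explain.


Checking each pair (does one codeword prefix another?):
  A='0' vs E='01': prefix -- VIOLATION

NO -- this is NOT a valid prefix code. A (0) is a prefix of E (01).


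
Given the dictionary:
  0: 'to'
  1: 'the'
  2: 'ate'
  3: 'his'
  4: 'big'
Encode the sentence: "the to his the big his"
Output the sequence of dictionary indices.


Look up each word in the dictionary:
  'the' -> 1
  'to' -> 0
  'his' -> 3
  'the' -> 1
  'big' -> 4
  'his' -> 3

Encoded: [1, 0, 3, 1, 4, 3]


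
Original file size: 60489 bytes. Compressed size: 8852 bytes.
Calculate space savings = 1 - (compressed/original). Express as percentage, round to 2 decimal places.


ratio = compressed/original = 8852/60489 = 0.146341
savings = 1 - ratio = 1 - 0.146341 = 0.853659
as a percentage: 0.853659 * 100 = 85.37%

Space savings = 1 - 8852/60489 = 85.37%


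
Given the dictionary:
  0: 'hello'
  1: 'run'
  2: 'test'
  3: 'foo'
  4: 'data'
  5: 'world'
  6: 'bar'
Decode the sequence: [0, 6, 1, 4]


Look up each index in the dictionary:
  0 -> 'hello'
  6 -> 'bar'
  1 -> 'run'
  4 -> 'data'

Decoded: "hello bar run data"


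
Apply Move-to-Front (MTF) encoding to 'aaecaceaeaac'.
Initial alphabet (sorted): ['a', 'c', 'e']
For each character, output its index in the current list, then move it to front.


MTF encoding:
'a': index 0 in ['a', 'c', 'e'] -> ['a', 'c', 'e']
'a': index 0 in ['a', 'c', 'e'] -> ['a', 'c', 'e']
'e': index 2 in ['a', 'c', 'e'] -> ['e', 'a', 'c']
'c': index 2 in ['e', 'a', 'c'] -> ['c', 'e', 'a']
'a': index 2 in ['c', 'e', 'a'] -> ['a', 'c', 'e']
'c': index 1 in ['a', 'c', 'e'] -> ['c', 'a', 'e']
'e': index 2 in ['c', 'a', 'e'] -> ['e', 'c', 'a']
'a': index 2 in ['e', 'c', 'a'] -> ['a', 'e', 'c']
'e': index 1 in ['a', 'e', 'c'] -> ['e', 'a', 'c']
'a': index 1 in ['e', 'a', 'c'] -> ['a', 'e', 'c']
'a': index 0 in ['a', 'e', 'c'] -> ['a', 'e', 'c']
'c': index 2 in ['a', 'e', 'c'] -> ['c', 'a', 'e']


Output: [0, 0, 2, 2, 2, 1, 2, 2, 1, 1, 0, 2]


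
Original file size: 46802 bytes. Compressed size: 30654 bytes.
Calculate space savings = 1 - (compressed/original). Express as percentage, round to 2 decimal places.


ratio = compressed/original = 30654/46802 = 0.654972
savings = 1 - ratio = 1 - 0.654972 = 0.345028
as a percentage: 0.345028 * 100 = 34.5%

Space savings = 1 - 30654/46802 = 34.5%


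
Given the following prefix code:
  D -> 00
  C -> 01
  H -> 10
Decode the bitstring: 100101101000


Decoding step by step:
Bits 10 -> H
Bits 01 -> C
Bits 01 -> C
Bits 10 -> H
Bits 10 -> H
Bits 00 -> D


Decoded message: HCCHHD


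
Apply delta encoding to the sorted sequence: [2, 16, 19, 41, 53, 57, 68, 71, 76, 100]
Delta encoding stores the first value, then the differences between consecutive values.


First value: 2
Deltas:
  16 - 2 = 14
  19 - 16 = 3
  41 - 19 = 22
  53 - 41 = 12
  57 - 53 = 4
  68 - 57 = 11
  71 - 68 = 3
  76 - 71 = 5
  100 - 76 = 24


Delta encoded: [2, 14, 3, 22, 12, 4, 11, 3, 5, 24]


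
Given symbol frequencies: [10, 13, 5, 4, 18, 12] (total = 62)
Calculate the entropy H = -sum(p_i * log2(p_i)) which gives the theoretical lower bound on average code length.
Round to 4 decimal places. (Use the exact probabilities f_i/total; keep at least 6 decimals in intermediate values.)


Per-symbol terms -p_i * log2(p_i) with p_i = f_i/62:
  p = 10/62 = 0.161290: log2(p) = -2.632268, -p*log2(p) = 0.424559
  p = 13/62 = 0.209677: log2(p) = -2.253757, -p*log2(p) = 0.472562
  p = 5/62 = 0.080645: log2(p) = -3.632268, -p*log2(p) = 0.292925
  p = 4/62 = 0.064516: log2(p) = -3.954196, -p*log2(p) = 0.255109
  p = 18/62 = 0.290323: log2(p) = -1.784271, -p*log2(p) = 0.518014
  p = 12/62 = 0.193548: log2(p) = -2.369234, -p*log2(p) = 0.458561
H = 0.424559 + 0.472562 + 0.292925 + 0.255109 + 0.518014 + 0.458561 = 2.421730

H = 2.4217 bits/symbol


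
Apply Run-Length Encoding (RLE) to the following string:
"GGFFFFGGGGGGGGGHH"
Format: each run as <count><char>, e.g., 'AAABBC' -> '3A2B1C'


Scanning runs left to right:
  i=0: run of 'G' x 2 -> '2G'
  i=2: run of 'F' x 4 -> '4F'
  i=6: run of 'G' x 9 -> '9G'
  i=15: run of 'H' x 2 -> '2H'

RLE = 2G4F9G2H


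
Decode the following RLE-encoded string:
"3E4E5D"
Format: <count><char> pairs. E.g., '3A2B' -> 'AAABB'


Expanding each <count><char> pair:
  3E -> 'EEE'
  4E -> 'EEEE'
  5D -> 'DDDDD'

Decoded = EEEEEEEDDDDD


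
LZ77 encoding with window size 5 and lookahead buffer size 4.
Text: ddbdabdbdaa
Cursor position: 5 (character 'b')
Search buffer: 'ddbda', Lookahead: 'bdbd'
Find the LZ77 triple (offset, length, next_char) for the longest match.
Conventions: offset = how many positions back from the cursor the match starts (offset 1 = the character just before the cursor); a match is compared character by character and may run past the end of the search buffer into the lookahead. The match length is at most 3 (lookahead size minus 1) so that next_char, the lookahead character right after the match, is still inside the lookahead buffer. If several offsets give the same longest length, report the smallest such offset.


Try each offset into the search buffer:
  offset=1 (pos 4, char 'a'): match length 0
  offset=2 (pos 3, char 'd'): match length 0
  offset=3 (pos 2, char 'b'): match length 2
  offset=4 (pos 1, char 'd'): match length 0
  offset=5 (pos 0, char 'd'): match length 0
Longest match has length 2 at offset 3.
next_char = character at position 5 + 2 = 7 -> 'b'

Best match: offset=3, length=2 (matching 'bd' starting at position 2)
LZ77 triple: (3, 2, 'b')


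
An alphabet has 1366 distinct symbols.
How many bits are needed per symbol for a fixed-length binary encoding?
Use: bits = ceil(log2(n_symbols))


log2(1366) = 10.4157
Bracket: 2^10 = 1024 < 1366 <= 2^11 = 2048
So ceil(log2(1366)) = 11

bits = ceil(log2(1366)) = ceil(10.4157) = 11 bits


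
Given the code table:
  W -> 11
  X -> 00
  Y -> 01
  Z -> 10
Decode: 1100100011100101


Decoding:
11 -> W
00 -> X
10 -> Z
00 -> X
11 -> W
10 -> Z
01 -> Y
01 -> Y


Result: WXZXWZYY


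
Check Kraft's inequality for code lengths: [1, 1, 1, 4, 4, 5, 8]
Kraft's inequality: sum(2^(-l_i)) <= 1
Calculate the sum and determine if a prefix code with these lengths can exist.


Sum = 2^(-1) + 2^(-1) + 2^(-1) + 2^(-4) + 2^(-4) + 2^(-5) + 2^(-8)
    = 0.5 + 0.5 + 0.5 + 0.0625 + 0.0625 + 0.03125 + 0.00390625
    = 425/256 = 1.66015625
Since 1.66015625 > 1, Kraft's inequality is NOT satisfied.
A prefix code with these lengths CANNOT exist.

Kraft sum = 1.66015625. Not satisfied.


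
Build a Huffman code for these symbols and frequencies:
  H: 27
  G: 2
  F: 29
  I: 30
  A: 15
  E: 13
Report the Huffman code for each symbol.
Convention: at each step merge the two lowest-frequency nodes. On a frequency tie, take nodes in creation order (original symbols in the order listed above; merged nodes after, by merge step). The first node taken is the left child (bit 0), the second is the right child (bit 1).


Huffman tree construction:
Step 1: Merge G(2) + E(13) = 15
Step 2: Merge A(15) + (G+E)(15) = 30
Step 3: Merge H(27) + F(29) = 56
Step 4: Merge I(30) + (A+(G+E))(30) = 60
Step 5: Merge (H+F)(56) + (I+(A+(G+E)))(60) = 116
Read each symbol's code off the tree from the root (left child = 0, right child = 1).

Codes:
  H: 00 (length 2)
  G: 1110 (length 4)
  F: 01 (length 2)
  I: 10 (length 2)
  A: 110 (length 3)
  E: 1111 (length 4)
Average code length: 277/116 = 2.3879 bits/symbol


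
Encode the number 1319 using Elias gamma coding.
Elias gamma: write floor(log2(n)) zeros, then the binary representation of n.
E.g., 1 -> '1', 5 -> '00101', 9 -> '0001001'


num_bits = floor(log2(1319)) + 1 = 11
leading_zeros = num_bits - 1 = 10
binary(1319) = 10100100111

Elias gamma(1319) = '0000000000' + '10100100111' = 000000000010100100111 (21 bits)


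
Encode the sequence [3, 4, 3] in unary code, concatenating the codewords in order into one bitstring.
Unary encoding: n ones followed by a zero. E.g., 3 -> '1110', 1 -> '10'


Encode each number as n ones followed by a terminating 0:
  3 -> 1110 (4 bits)
  4 -> 11110 (5 bits)
  3 -> 1110 (4 bits)
Total length = 4 + 5 + 4 = 13 bits.

Unary([3, 4, 3]) = 1110111101110 (13 bits)


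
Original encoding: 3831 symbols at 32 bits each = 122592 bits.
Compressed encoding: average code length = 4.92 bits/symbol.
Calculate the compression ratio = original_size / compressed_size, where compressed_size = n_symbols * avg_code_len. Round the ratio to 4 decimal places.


original_size = n_symbols * orig_bits = 3831 * 32 = 122592 bits
compressed_size = n_symbols * avg_code_len = 3831 * 4.92 = 18848.52 bits
ratio = original_size / compressed_size = 122592 / 18848.52 = 6.5041

Compression ratio = 6.5041


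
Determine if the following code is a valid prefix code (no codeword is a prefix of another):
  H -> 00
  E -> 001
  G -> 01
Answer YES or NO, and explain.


Checking each pair (does one codeword prefix another?):
  H='00' vs E='001': prefix -- VIOLATION

NO -- this is NOT a valid prefix code. H (00) is a prefix of E (001).


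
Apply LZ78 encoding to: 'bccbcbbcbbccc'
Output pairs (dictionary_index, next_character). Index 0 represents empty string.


LZ78 encoding steps:
Dictionary: {0: ''}
Step 1: w='' (idx 0), next='b' -> output (0, 'b'), add 'b' as idx 1
Step 2: w='' (idx 0), next='c' -> output (0, 'c'), add 'c' as idx 2
Step 3: w='c' (idx 2), next='b' -> output (2, 'b'), add 'cb' as idx 3
Step 4: w='cb' (idx 3), next='b' -> output (3, 'b'), add 'cbb' as idx 4
Step 5: w='cbb' (idx 4), next='c' -> output (4, 'c'), add 'cbbc' as idx 5
Step 6: w='c' (idx 2), next='c' -> output (2, 'c'), add 'cc' as idx 6


Encoded: [(0, 'b'), (0, 'c'), (2, 'b'), (3, 'b'), (4, 'c'), (2, 'c')]


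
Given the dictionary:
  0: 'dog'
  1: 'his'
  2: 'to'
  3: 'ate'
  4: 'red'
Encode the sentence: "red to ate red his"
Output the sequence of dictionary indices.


Look up each word in the dictionary:
  'red' -> 4
  'to' -> 2
  'ate' -> 3
  'red' -> 4
  'his' -> 1

Encoded: [4, 2, 3, 4, 1]


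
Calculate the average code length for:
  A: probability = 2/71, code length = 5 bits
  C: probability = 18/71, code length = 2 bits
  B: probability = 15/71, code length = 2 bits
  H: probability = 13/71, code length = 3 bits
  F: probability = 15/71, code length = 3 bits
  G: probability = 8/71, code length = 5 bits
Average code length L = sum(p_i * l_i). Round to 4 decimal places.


Weighted contributions p_i * l_i:
  A: (2/71) * 5 = 10/71
  C: (18/71) * 2 = 36/71
  B: (15/71) * 2 = 30/71
  H: (13/71) * 3 = 39/71
  F: (15/71) * 3 = 45/71
  G: (8/71) * 5 = 40/71
Sum = (10 + 36 + 30 + 39 + 45 + 40)/71 = 200/71

L = 200/71 = 2.8169 bits/symbol


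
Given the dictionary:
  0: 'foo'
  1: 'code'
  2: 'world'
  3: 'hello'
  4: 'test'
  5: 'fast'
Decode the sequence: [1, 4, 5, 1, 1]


Look up each index in the dictionary:
  1 -> 'code'
  4 -> 'test'
  5 -> 'fast'
  1 -> 'code'
  1 -> 'code'

Decoded: "code test fast code code"


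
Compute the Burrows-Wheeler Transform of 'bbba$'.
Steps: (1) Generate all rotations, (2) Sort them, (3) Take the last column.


Rotations (sorted):
  0: $bbba -> last char: a
  1: a$bbb -> last char: b
  2: ba$bb -> last char: b
  3: bba$b -> last char: b
  4: bbba$ -> last char: $


BWT = abbb$


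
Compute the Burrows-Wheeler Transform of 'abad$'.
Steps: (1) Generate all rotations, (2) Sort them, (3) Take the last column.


Rotations (sorted):
  0: $abad -> last char: d
  1: abad$ -> last char: $
  2: ad$ab -> last char: b
  3: bad$a -> last char: a
  4: d$aba -> last char: a


BWT = d$baa


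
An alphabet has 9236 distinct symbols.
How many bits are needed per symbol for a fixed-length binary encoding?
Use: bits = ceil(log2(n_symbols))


log2(9236) = 13.1731
Bracket: 2^13 = 8192 < 9236 <= 2^14 = 16384
So ceil(log2(9236)) = 14

bits = ceil(log2(9236)) = ceil(13.1731) = 14 bits


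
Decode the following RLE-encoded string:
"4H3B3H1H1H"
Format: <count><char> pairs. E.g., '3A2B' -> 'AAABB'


Expanding each <count><char> pair:
  4H -> 'HHHH'
  3B -> 'BBB'
  3H -> 'HHH'
  1H -> 'H'
  1H -> 'H'

Decoded = HHHHBBBHHHHH


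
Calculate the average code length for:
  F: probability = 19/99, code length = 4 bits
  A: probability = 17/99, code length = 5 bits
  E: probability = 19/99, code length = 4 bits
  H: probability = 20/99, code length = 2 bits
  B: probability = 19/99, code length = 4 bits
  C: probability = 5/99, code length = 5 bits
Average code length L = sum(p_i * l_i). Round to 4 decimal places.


Weighted contributions p_i * l_i:
  F: (19/99) * 4 = 76/99
  A: (17/99) * 5 = 85/99
  E: (19/99) * 4 = 76/99
  H: (20/99) * 2 = 40/99
  B: (19/99) * 4 = 76/99
  C: (5/99) * 5 = 25/99
Sum = (76 + 85 + 76 + 40 + 76 + 25)/99 = 378/99

L = 378/99 = 3.8182 bits/symbol


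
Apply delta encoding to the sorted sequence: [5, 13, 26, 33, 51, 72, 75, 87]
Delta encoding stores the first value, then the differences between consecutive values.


First value: 5
Deltas:
  13 - 5 = 8
  26 - 13 = 13
  33 - 26 = 7
  51 - 33 = 18
  72 - 51 = 21
  75 - 72 = 3
  87 - 75 = 12


Delta encoded: [5, 8, 13, 7, 18, 21, 3, 12]
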